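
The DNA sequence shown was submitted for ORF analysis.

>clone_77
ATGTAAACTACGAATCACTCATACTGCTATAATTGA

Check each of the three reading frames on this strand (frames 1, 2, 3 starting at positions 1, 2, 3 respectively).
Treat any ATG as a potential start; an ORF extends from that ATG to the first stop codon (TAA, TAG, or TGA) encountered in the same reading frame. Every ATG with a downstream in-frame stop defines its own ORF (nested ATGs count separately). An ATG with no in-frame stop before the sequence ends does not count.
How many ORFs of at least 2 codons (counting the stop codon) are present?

1

Frame 1: ATG TAA ACT ACG AAT CAC TCA TAC TGC TAT AAT TGA — ATG at 1, stop TAA at 4 → 6 nt.
Frame 2: TGT AAA CTA CGA ATC ACT CAT ACT GCT ATA ATT — no ATG→stop ORF.
Frame 3: GTA AAC TAC GAA TCA CTC ATA CTG CTA TAA TTG — no ATG→stop ORF.
ORFs ≥ 2 codons: frame 1 1–6 (2 codons). Count = 1.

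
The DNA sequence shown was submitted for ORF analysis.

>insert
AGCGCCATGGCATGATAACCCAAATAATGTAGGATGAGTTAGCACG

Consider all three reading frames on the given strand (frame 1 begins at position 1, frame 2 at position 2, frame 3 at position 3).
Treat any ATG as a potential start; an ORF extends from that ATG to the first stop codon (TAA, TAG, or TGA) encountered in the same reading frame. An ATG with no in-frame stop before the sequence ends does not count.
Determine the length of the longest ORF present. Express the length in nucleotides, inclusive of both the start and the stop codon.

21

Frame 1: AGC GCC ATG GCA TGA TAA CCC AAA TAA TGT AGG ATG AGT TAG CAC — ATG at 7, stop TGA at 13 → 9 nt; ATG at 34, stop TAG at 40 → 9 nt.
Frame 2: GCG CCA TGG CAT GAT AAC CCA AAT AAT GTA GGA TGA GTT AGC ACG — no ATG→stop ORF.
Frame 3: CGC CAT GGC ATG ATA ACC CAA ATA ATG TAG GAT GAG TTA GCA — ATG at 12, stop TAG at 30 → 21 nt; ATG at 27, stop TAG at 30 → 6 nt.
Longest: frame 3, positions 12–32, 21 nt = 7 codons = 6 aa. → 21 nucleotides.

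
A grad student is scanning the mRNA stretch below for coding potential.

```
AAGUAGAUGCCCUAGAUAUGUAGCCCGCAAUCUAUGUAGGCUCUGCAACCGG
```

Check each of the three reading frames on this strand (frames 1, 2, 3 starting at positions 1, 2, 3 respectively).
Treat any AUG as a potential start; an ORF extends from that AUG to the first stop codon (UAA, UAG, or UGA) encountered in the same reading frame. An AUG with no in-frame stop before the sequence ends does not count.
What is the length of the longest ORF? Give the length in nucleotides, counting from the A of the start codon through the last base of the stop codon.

Frame 1: AAG UAG AUG CCC UAG AUA UGU AGC CCG CAA UCU AUG UAG GCU CUG CAA CCG — AUG at 7, stop UAG at 13 → 9 nt; AUG at 34, stop UAG at 37 → 6 nt.
Frame 2: AGU AGA UGC CCU AGA UAU GUA GCC CGC AAU CUA UGU AGG CUC UGC AAC CGG — no AUG→stop ORF.
Frame 3: GUA GAU GCC CUA GAU AUG UAG CCC GCA AUC UAU GUA GGC UCU GCA ACC — AUG at 18, stop UAG at 21 → 6 nt.
Longest: frame 1, positions 7–15, 9 nt = 3 codons = 2 aa. → 9 nucleotides.

9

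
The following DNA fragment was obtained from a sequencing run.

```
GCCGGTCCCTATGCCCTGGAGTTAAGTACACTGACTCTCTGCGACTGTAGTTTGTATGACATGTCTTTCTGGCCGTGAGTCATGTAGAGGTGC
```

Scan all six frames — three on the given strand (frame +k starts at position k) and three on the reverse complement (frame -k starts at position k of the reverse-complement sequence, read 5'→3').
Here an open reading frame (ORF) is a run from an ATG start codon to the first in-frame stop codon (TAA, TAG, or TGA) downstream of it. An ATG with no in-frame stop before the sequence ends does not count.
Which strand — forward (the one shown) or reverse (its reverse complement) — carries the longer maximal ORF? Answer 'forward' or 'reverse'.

reverse

Reverse complement (5'→3'): GCACCTCTACATGACTCACGGCCAGAAAGACATGTCATACAAACTACAGTCGCAGAGAGTCAGTGTACTTAACTCCAGGGCATAGGGACCGGC
Frame +1: GCC GGT CCC TAT GCC CTG GAG TTA AGT ACA CTG ACT CTC TGC GAC TGT AGT TTG TAT GAC ATG TCT TTC TGG CCG TGA GTC ATG TAG AGG TGC — ATG at 61, stop TGA at 76 → 18 nt; ATG at 82, stop TAG at 85 → 6 nt.
Frame +2: CCG GTC CCT ATG CCC TGG AGT TAA GTA CAC TGA CTC TCT GCG ACT GTA GTT TGT ATG ACA TGT CTT TCT GGC CGT GAG TCA TGT AGA GGT — ATG at 11, stop TAA at 23 → 15 nt.
Frame +3: CGG TCC CTA TGC CCT GGA GTT AAG TAC ACT GAC TCT CTG CGA CTG TAG TTT GTA TGA CAT GTC TTT CTG GCC GTG AGT CAT GTA GAG GTG — no ATG→stop ORF.
Frame -1: GCA CCT CTA CAT GAC TCA CGG CCA GAA AGA CAT GTC ATA CAA ACT ACA GTC GCA GAG AGT CAG TGT ACT TAA CTC CAG GGC ATA GGG ACC GGC — no ATG→stop ORF.
Frame -2: CAC CTC TAC ATG ACT CAC GGC CAG AAA GAC ATG TCA TAC AAA CTA CAG TCG CAG AGA GTC AGT GTA CTT AAC TCC AGG GCA TAG GGA CCG — ATG at 11, stop TAG at 83 → 75 nt; ATG at 32, stop TAG at 83 → 54 nt.
Frame -3: ACC TCT ACA TGA CTC ACG GCC AGA AAG ACA TGT CAT ACA AAC TAC AGT CGC AGA GAG TCA GTG TAC TTA ACT CCA GGG CAT AGG GAC CGG — no ATG→stop ORF.
Forward-strand max 18 nt; reverse-strand max 75 nt. The reverse strand has the longer ORF.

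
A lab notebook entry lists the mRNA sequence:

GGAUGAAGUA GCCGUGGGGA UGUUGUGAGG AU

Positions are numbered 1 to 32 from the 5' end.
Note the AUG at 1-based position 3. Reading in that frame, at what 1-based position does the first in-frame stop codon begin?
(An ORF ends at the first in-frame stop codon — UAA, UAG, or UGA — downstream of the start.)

Codons from position 3: AUG (3–5), AAG (6–8), UAG (9–11).
UAG is a stop codon; it begins at position 9.

9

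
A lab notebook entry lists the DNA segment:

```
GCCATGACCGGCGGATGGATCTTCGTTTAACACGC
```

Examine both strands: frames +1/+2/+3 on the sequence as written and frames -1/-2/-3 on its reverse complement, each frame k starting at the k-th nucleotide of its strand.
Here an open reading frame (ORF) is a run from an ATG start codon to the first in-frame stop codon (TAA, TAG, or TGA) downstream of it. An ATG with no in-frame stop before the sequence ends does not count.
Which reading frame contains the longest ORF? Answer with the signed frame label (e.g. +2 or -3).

Reverse complement (5'→3'): GCGTGTTAAACGAAGATCCATCCGCCGGTCATGGC
Frame +1: GCC ATG ACC GGC GGA TGG ATC TTC GTT TAA CAC — ATG at 4, stop TAA at 28 → 27 nt.
Frame +2: CCA TGA CCG GCG GAT GGA TCT TCG TTT AAC ACG — no ATG→stop ORF.
Frame +3: CAT GAC CGG CGG ATG GAT CTT CGT TTA ACA CGC — no ATG→stop ORF.
Frame -1: GCG TGT TAA ACG AAG ATC CAT CCG CCG GTC ATG — no ATG→stop ORF.
Frame -2: CGT GTT AAA CGA AGA TCC ATC CGC CGG TCA TGG — no ATG→stop ORF.
Frame -3: GTG TTA AAC GAA GAT CCA TCC GCC GGT CAT GGC — no ATG→stop ORF.
Longest ORF is 27 nt in frame +1 (positions 4–30).

+1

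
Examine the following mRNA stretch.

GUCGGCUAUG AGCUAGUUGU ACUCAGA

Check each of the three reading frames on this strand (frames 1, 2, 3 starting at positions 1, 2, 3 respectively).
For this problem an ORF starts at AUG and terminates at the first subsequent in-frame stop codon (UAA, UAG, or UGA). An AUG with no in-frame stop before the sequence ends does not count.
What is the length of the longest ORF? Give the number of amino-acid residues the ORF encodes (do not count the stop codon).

2

Frame 1: GUC GGC UAU GAG CUA GUU GUA CUC AGA — no AUG→stop ORF.
Frame 2: UCG GCU AUG AGC UAG UUG UAC UCA — AUG at 8, stop UAG at 14 → 9 nt.
Frame 3: CGG CUA UGA GCU AGU UGU ACU CAG — no AUG→stop ORF.
Longest: frame 2, positions 8–16, 9 nt = 3 codons = 2 aa. → 2 amino acids.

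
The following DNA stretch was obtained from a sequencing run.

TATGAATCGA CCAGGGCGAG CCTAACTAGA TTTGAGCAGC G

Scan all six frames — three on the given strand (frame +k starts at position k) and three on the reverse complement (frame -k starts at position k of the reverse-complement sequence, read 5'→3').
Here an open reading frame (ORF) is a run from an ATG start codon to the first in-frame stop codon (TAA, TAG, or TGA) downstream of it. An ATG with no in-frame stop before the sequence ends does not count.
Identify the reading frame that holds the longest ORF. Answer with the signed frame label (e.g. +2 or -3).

+2

Reverse complement (5'→3'): CGCTGCTCAAATCTAGTTAGGCTCGCCCTGGTCGATTCATA
Frame +1: TAT GAA TCG ACC AGG GCG AGC CTA ACT AGA TTT GAG CAG — no ATG→stop ORF.
Frame +2: ATG AAT CGA CCA GGG CGA GCC TAA CTA GAT TTG AGC AGC — ATG at 2, stop TAA at 23 → 24 nt.
Frame +3: TGA ATC GAC CAG GGC GAG CCT AAC TAG ATT TGA GCA GCG — no ATG→stop ORF.
Frame -1: CGC TGC TCA AAT CTA GTT AGG CTC GCC CTG GTC GAT TCA — no ATG→stop ORF.
Frame -2: GCT GCT CAA ATC TAG TTA GGC TCG CCC TGG TCG ATT CAT — no ATG→stop ORF.
Frame -3: CTG CTC AAA TCT AGT TAG GCT CGC CCT GGT CGA TTC ATA — no ATG→stop ORF.
Longest ORF is 24 nt in frame +2 (positions 2–25).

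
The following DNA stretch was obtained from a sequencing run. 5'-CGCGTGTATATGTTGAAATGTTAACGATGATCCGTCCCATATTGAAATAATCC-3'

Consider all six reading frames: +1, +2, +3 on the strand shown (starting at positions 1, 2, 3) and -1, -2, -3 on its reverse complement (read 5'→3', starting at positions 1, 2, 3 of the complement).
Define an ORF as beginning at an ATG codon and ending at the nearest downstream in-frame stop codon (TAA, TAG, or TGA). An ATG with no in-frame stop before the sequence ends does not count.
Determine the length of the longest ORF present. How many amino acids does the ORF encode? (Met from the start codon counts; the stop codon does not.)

10

Reverse complement (5'→3'): GGATTATTTCAATATGGGACGGATCATCGTTAACATTTCAACATATACACGCG
Frame +1: CGC GTG TAT ATG TTG AAA TGT TAA CGA TGA TCC GTC CCA TAT TGA AAT AAT — ATG at 10, stop TAA at 22 → 15 nt.
Frame +2: GCG TGT ATA TGT TGA AAT GTT AAC GAT GAT CCG TCC CAT ATT GAA ATA ATC — no ATG→stop ORF.
Frame +3: CGT GTA TAT GTT GAA ATG TTA ACG ATG ATC CGT CCC ATA TTG AAA TAA TCC — ATG at 18, stop TAA at 48 → 33 nt; ATG at 27, stop TAA at 48 → 24 nt.
Frame -1: GGA TTA TTT CAA TAT GGG ACG GAT CAT CGT TAA CAT TTC AAC ATA TAC ACG — no ATG→stop ORF.
Frame -2: GAT TAT TTC AAT ATG GGA CGG ATC ATC GTT AAC ATT TCA ACA TAT ACA CGC — no ATG→stop ORF.
Frame -3: ATT ATT TCA ATA TGG GAC GGA TCA TCG TTA ACA TTT CAA CAT ATA CAC GCG — no ATG→stop ORF.
Longest: frame +3, positions 18–50, 33 nt = 11 codons = 10 aa. → 10 amino acids.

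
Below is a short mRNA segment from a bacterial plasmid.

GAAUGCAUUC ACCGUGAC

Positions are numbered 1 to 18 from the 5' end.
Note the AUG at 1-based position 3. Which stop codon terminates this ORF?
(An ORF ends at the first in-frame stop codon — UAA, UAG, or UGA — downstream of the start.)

UGA

Codons from position 3: AUG (3–5), CAU (6–8), UCA (9–11), CCG (12–14), UGA (15–17).
The first in-frame stop codon is UGA.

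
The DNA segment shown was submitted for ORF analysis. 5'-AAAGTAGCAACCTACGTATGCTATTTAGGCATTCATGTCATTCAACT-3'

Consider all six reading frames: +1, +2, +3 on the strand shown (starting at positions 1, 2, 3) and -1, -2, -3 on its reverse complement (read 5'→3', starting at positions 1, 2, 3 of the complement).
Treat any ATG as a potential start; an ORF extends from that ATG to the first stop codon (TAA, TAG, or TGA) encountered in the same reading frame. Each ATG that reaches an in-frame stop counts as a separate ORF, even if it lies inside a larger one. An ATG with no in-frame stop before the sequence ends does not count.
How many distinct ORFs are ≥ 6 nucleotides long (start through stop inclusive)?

Reverse complement (5'→3'): AGTTGAATGACATGAATGCCTAAATAGCATACGTAGGTTGCTACTTT
Frame +1: AAA GTA GCA ACC TAC GTA TGC TAT TTA GGC ATT CAT GTC ATT CAA — no ATG→stop ORF.
Frame +2: AAG TAG CAA CCT ACG TAT GCT ATT TAG GCA TTC ATG TCA TTC AAC — no ATG→stop ORF.
Frame +3: AGT AGC AAC CTA CGT ATG CTA TTT AGG CAT TCA TGT CAT TCA ACT — no ATG→stop ORF.
Frame -1: AGT TGA ATG ACA TGA ATG CCT AAA TAG CAT ACG TAG GTT GCT ACT — ATG at 7, stop TGA at 13 → 9 nt; ATG at 16, stop TAG at 25 → 12 nt.
Frame -2: GTT GAA TGA CAT GAA TGC CTA AAT AGC ATA CGT AGG TTG CTA CTT — no ATG→stop ORF.
Frame -3: TTG AAT GAC ATG AAT GCC TAA ATA GCA TAC GTA GGT TGC TAC TTT — ATG at 12, stop TAA at 21 → 12 nt.
ORFs ≥ 6 nucleotides: frame -1 7–15 (9 nucleotides), frame -1 16–27 (12 nucleotides), frame -3 12–23 (12 nucleotides). Count = 3.

3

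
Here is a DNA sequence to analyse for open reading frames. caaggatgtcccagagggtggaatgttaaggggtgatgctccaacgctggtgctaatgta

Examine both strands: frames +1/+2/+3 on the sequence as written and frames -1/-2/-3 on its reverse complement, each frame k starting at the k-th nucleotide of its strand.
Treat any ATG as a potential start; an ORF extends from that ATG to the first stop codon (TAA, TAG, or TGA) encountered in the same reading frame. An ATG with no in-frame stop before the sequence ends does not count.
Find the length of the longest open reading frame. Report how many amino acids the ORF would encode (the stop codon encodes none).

7

Reverse complement (5'→3'): TACATTAGCACCAGCGTTGGAGCATCACCCCTTAACATTCCACCCTCTGGGACATCCTTG
Frame +1: CAA GGA TGT CCC AGA GGG TGG AAT GTT AAG GGG TGA TGC TCC AAC GCT GGT GCT AAT GTA — no ATG→stop ORF.
Frame +2: AAG GAT GTC CCA GAG GGT GGA ATG TTA AGG GGT GAT GCT CCA ACG CTG GTG CTA ATG — no ATG→stop ORF.
Frame +3: AGG ATG TCC CAG AGG GTG GAA TGT TAA GGG GTG ATG CTC CAA CGC TGG TGC TAA TGT — ATG at 6, stop TAA at 27 → 24 nt; ATG at 36, stop TAA at 54 → 21 nt.
Frame -1: TAC ATT AGC ACC AGC GTT GGA GCA TCA CCC CTT AAC ATT CCA CCC TCT GGG ACA TCC TTG — no ATG→stop ORF.
Frame -2: ACA TTA GCA CCA GCG TTG GAG CAT CAC CCC TTA ACA TTC CAC CCT CTG GGA CAT CCT — no ATG→stop ORF.
Frame -3: CAT TAG CAC CAG CGT TGG AGC ATC ACC CCT TAA CAT TCC ACC CTC TGG GAC ATC CTT — no ATG→stop ORF.
Longest: frame +3, positions 6–29, 24 nt = 8 codons = 7 aa. → 7 amino acids.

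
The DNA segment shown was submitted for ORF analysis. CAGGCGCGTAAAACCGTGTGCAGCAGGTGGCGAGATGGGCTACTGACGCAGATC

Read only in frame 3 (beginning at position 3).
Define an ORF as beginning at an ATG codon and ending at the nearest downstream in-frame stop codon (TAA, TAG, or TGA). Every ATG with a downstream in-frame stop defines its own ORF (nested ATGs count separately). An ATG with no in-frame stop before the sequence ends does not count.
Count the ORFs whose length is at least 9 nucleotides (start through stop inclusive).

0

Frame 3: GGC GCG TAA AAC CGT GTG CAG CAG GTG GCG AGA TGG GCT ACT GAC GCA GAT — no ATG→stop ORF.
No ORF reaches 9 nucleotides. Count = 0.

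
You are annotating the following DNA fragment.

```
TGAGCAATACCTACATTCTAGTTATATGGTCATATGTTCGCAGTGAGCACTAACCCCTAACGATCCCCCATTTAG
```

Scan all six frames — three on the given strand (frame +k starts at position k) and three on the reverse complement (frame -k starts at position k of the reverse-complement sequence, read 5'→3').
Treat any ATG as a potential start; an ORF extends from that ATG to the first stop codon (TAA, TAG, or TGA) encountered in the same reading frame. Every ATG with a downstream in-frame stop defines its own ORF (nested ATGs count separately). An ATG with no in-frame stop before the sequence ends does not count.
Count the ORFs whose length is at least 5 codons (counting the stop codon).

Reverse complement (5'→3'): CTAAATGGGGGATCGTTAGGGGTTAGTGCTCACTGCGAACATATGACCATATAACTAGAATGTAGGTATTGCTCA
Frame +1: TGA GCA ATA CCT ACA TTC TAG TTA TAT GGT CAT ATG TTC GCA GTG AGC ACT AAC CCC TAA CGA TCC CCC ATT TAG — ATG at 34, stop TAA at 58 → 27 nt.
Frame +2: GAG CAA TAC CTA CAT TCT AGT TAT ATG GTC ATA TGT TCG CAG TGA GCA CTA ACC CCT AAC GAT CCC CCA TTT — ATG at 26, stop TGA at 44 → 21 nt.
Frame +3: AGC AAT ACC TAC ATT CTA GTT ATA TGG TCA TAT GTT CGC AGT GAG CAC TAA CCC CTA ACG ATC CCC CAT TTA — no ATG→stop ORF.
Frame -1: CTA AAT GGG GGA TCG TTA GGG GTT AGT GCT CAC TGC GAA CAT ATG ACC ATA TAA CTA GAA TGT AGG TAT TGC TCA — ATG at 43, stop TAA at 52 → 12 nt.
Frame -2: TAA ATG GGG GAT CGT TAG GGG TTA GTG CTC ACT GCG AAC ATA TGA CCA TAT AAC TAG AAT GTA GGT ATT GCT — ATG at 5, stop TAG at 17 → 15 nt.
Frame -3: AAA TGG GGG ATC GTT AGG GGT TAG TGC TCA CTG CGA ACA TAT GAC CAT ATA ACT AGA ATG TAG GTA TTG CTC — ATG at 60, stop TAG at 63 → 6 nt.
ORFs ≥ 5 codons: frame +1 34–60 (9 codons), frame +2 26–46 (7 codons), frame -2 5–19 (5 codons). Count = 3.

3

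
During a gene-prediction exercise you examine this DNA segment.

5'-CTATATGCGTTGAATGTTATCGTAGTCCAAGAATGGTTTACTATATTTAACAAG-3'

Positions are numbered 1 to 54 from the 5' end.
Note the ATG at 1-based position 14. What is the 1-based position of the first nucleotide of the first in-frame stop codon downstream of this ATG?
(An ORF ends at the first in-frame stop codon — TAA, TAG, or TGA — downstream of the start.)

23

Codons from position 14: ATG (14–16), TTA (17–19), TCG (20–22), TAG (23–25).
TAG is a stop codon; it begins at position 23.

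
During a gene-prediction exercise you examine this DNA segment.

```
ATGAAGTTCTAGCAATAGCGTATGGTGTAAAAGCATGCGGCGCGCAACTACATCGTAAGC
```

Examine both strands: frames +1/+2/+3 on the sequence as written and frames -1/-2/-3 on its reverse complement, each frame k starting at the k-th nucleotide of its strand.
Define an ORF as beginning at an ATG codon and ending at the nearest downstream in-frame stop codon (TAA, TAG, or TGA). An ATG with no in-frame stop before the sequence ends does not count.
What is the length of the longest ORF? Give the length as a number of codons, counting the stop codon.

8

Reverse complement (5'→3'): GCTTACGATGTAGTTGCGCGCCGCATGCTTTTACACCATACGCTATTGCTAGAACTTCAT
Frame +1: ATG AAG TTC TAG CAA TAG CGT ATG GTG TAA AAG CAT GCG GCG CGC AAC TAC ATC GTA AGC — ATG at 1, stop TAG at 10 → 12 nt; ATG at 22, stop TAA at 28 → 9 nt.
Frame +2: TGA AGT TCT AGC AAT AGC GTA TGG TGT AAA AGC ATG CGG CGC GCA ACT ACA TCG TAA — ATG at 35, stop TAA at 56 → 24 nt.
Frame +3: GAA GTT CTA GCA ATA GCG TAT GGT GTA AAA GCA TGC GGC GCG CAA CTA CAT CGT AAG — no ATG→stop ORF.
Frame -1: GCT TAC GAT GTA GTT GCG CGC CGC ATG CTT TTA CAC CAT ACG CTA TTG CTA GAA CTT CAT — no ATG→stop ORF.
Frame -2: CTT ACG ATG TAG TTG CGC GCC GCA TGC TTT TAC ACC ATA CGC TAT TGC TAG AAC TTC — ATG at 8, stop TAG at 11 → 6 nt.
Frame -3: TTA CGA TGT AGT TGC GCG CCG CAT GCT TTT ACA CCA TAC GCT ATT GCT AGA ACT TCA — no ATG→stop ORF.
Longest: frame +2, positions 35–58, 24 nt = 8 codons = 7 aa. → 8 codons.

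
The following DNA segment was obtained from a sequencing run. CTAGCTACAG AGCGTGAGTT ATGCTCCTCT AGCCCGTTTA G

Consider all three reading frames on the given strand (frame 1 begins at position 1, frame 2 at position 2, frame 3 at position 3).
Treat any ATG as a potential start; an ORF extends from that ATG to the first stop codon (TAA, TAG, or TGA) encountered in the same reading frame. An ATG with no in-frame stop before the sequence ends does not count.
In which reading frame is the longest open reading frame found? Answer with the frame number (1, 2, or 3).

Frame 1: CTA GCT ACA GAG CGT GAG TTA TGC TCC TCT AGC CCG TTT — no ATG→stop ORF.
Frame 2: TAG CTA CAG AGC GTG AGT TAT GCT CCT CTA GCC CGT TTA — no ATG→stop ORF.
Frame 3: AGC TAC AGA GCG TGA GTT ATG CTC CTC TAG CCC GTT TAG — ATG at 21, stop TAG at 30 → 12 nt.
Longest ORF is 12 nt in frame 3 (positions 21–32).

3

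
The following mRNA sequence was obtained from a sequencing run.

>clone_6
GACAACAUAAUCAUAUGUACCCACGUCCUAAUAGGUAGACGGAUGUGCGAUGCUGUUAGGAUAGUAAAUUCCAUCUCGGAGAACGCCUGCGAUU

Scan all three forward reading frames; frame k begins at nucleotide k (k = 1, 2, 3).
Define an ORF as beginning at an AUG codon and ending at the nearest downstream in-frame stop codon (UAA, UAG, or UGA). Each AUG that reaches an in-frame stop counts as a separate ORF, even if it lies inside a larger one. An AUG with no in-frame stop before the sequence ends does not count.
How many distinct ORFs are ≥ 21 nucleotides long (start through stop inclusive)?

1

Frame 1: GAC AAC AUA AUC AUA UGU ACC CAC GUC CUA AUA GGU AGA CGG AUG UGC GAU GCU GUU AGG AUA GUA AAU UCC AUC UCG GAG AAC GCC UGC GAU — no AUG→stop ORF.
Frame 2: ACA ACA UAA UCA UAU GUA CCC ACG UCC UAA UAG GUA GAC GGA UGU GCG AUG CUG UUA GGA UAG UAA AUU CCA UCU CGG AGA ACG CCU GCG AUU — AUG at 50, stop UAG at 62 → 15 nt.
Frame 3: CAA CAU AAU CAU AUG UAC CCA CGU CCU AAU AGG UAG ACG GAU GUG CGA UGC UGU UAG GAU AGU AAA UUC CAU CUC GGA GAA CGC CUG CGA — AUG at 15, stop UAG at 36 → 24 nt.
ORFs ≥ 21 nucleotides: frame 3 15–38 (24 nucleotides). Count = 1.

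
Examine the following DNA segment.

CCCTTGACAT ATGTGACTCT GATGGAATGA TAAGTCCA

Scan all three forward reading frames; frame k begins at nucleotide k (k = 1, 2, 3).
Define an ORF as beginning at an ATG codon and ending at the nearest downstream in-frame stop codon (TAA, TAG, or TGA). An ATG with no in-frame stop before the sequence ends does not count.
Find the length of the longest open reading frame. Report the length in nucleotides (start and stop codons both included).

9

Frame 1: CCC TTG ACA TAT GTG ACT CTG ATG GAA TGA TAA GTC — ATG at 22, stop TGA at 28 → 9 nt.
Frame 2: CCT TGA CAT ATG TGA CTC TGA TGG AAT GAT AAG TCC — ATG at 11, stop TGA at 14 → 6 nt.
Frame 3: CTT GAC ATA TGT GAC TCT GAT GGA ATG ATA AGT CCA — no ATG→stop ORF.
Longest: frame 1, positions 22–30, 9 nt = 3 codons = 2 aa. → 9 nucleotides.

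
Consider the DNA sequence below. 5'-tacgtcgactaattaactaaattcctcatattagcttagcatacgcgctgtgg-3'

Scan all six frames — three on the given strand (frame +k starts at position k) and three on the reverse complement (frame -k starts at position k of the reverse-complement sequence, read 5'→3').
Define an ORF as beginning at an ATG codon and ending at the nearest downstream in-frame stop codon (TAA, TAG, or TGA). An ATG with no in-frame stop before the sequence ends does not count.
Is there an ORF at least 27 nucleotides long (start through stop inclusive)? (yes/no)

no

Reverse complement (5'→3'): CCACAGCGCGTATGCTAAGCTAATATGAGGAATTTAGTTAATTAGTCGACGTA
Frame +1: TAC GTC GAC TAA TTA ACT AAA TTC CTC ATA TTA GCT TAG CAT ACG CGC TGT — no ATG→stop ORF.
Frame +2: ACG TCG ACT AAT TAA CTA AAT TCC TCA TAT TAG CTT AGC ATA CGC GCT GTG — no ATG→stop ORF.
Frame +3: CGT CGA CTA ATT AAC TAA ATT CCT CAT ATT AGC TTA GCA TAC GCG CTG TGG — no ATG→stop ORF.
Frame -1: CCA CAG CGC GTA TGC TAA GCT AAT ATG AGG AAT TTA GTT AAT TAG TCG ACG — ATG at 25, stop TAG at 43 → 21 nt.
Frame -2: CAC AGC GCG TAT GCT AAG CTA ATA TGA GGA ATT TAG TTA ATT AGT CGA CGT — no ATG→stop ORF.
Frame -3: ACA GCG CGT ATG CTA AGC TAA TAT GAG GAA TTT AGT TAA TTA GTC GAC GTA — ATG at 12, stop TAA at 21 → 12 nt.
Largest ORF found is 21 nucleotides < 27, so no.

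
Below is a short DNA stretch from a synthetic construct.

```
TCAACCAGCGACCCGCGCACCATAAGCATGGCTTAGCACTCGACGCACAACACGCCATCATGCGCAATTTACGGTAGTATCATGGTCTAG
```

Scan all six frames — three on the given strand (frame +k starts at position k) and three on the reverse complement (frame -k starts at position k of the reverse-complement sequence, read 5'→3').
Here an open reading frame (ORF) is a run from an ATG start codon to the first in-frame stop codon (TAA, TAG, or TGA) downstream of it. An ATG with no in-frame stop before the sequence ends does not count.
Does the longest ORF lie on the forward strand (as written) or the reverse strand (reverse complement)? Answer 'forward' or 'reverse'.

forward

Reverse complement (5'→3'): CTAGACCATGATACTACCGTAAATTGCGCATGATGGCGTGTTGTGCGTCGAGTGCTAAGCCATGCTTATGGTGCGCGGGTCGCTGGTTGA
Frame +1: TCA ACC AGC GAC CCG CGC ACC ATA AGC ATG GCT TAG CAC TCG ACG CAC AAC ACG CCA TCA TGC GCA ATT TAC GGT AGT ATC ATG GTC TAG — ATG at 28, stop TAG at 34 → 9 nt; ATG at 82, stop TAG at 88 → 9 nt.
Frame +2: CAA CCA GCG ACC CGC GCA CCA TAA GCA TGG CTT AGC ACT CGA CGC ACA ACA CGC CAT CAT GCG CAA TTT ACG GTA GTA TCA TGG TCT — no ATG→stop ORF.
Frame +3: AAC CAG CGA CCC GCG CAC CAT AAG CAT GGC TTA GCA CTC GAC GCA CAA CAC GCC ATC ATG CGC AAT TTA CGG TAG TAT CAT GGT CTA — ATG at 60, stop TAG at 75 → 18 nt.
Frame -1: CTA GAC CAT GAT ACT ACC GTA AAT TGC GCA TGA TGG CGT GTT GTG CGT CGA GTG CTA AGC CAT GCT TAT GGT GCG CGG GTC GCT GGT TGA — no ATG→stop ORF.
Frame -2: TAG ACC ATG ATA CTA CCG TAA ATT GCG CAT GAT GGC GTG TTG TGC GTC GAG TGC TAA GCC ATG CTT ATG GTG CGC GGG TCG CTG GTT — ATG at 8, stop TAA at 20 → 15 nt.
Frame -3: AGA CCA TGA TAC TAC CGT AAA TTG CGC ATG ATG GCG TGT TGT GCG TCG AGT GCT AAG CCA TGC TTA TGG TGC GCG GGT CGC TGG TTG — no ATG→stop ORF.
Forward-strand max 18 nt; reverse-strand max 15 nt. The forward strand has the longer ORF.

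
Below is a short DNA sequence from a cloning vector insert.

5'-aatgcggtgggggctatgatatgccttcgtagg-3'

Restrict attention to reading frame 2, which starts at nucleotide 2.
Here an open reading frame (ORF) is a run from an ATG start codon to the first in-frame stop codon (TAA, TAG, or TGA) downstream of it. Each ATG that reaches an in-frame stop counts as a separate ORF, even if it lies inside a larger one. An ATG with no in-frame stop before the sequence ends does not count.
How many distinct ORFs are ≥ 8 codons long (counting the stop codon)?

0

Frame 2: ATG CGG TGG GGG CTA TGA TAT GCC TTC GTA — ATG at 2, stop TGA at 17 → 18 nt.
No ORF reaches 8 codons. Count = 0.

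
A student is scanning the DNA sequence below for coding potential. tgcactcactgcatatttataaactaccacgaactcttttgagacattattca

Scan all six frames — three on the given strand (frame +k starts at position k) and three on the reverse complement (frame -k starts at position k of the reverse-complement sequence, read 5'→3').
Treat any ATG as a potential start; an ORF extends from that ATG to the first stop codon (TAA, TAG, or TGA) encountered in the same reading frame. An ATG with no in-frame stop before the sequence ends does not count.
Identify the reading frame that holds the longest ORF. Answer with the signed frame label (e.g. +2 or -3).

-1

Reverse complement (5'→3'): TGAATAATGTCTCAAAAGAGTTCGTGGTAGTTTATAAATATGCAGTGAGTGCA
Frame +1: TGC ACT CAC TGC ATA TTT ATA AAC TAC CAC GAA CTC TTT TGA GAC ATT ATT — no ATG→stop ORF.
Frame +2: GCA CTC ACT GCA TAT TTA TAA ACT ACC ACG AAC TCT TTT GAG ACA TTA TTC — no ATG→stop ORF.
Frame +3: CAC TCA CTG CAT ATT TAT AAA CTA CCA CGA ACT CTT TTG AGA CAT TAT TCA — no ATG→stop ORF.
Frame -1: TGA ATA ATG TCT CAA AAG AGT TCG TGG TAG TTT ATA AAT ATG CAG TGA GTG — ATG at 7, stop TAG at 28 → 24 nt; ATG at 40, stop TGA at 46 → 9 nt.
Frame -2: GAA TAA TGT CTC AAA AGA GTT CGT GGT AGT TTA TAA ATA TGC AGT GAG TGC — no ATG→stop ORF.
Frame -3: AAT AAT GTC TCA AAA GAG TTC GTG GTA GTT TAT AAA TAT GCA GTG AGT GCA — no ATG→stop ORF.
Longest ORF is 24 nt in frame -1 (positions 7–30).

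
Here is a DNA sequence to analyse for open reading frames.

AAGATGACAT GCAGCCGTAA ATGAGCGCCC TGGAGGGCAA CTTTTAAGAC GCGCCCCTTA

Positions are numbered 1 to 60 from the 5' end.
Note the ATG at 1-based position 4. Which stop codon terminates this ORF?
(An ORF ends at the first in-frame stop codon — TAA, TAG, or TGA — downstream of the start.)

Codons from position 4: ATG (4–6), ACA (7–9), TGC (10–12), AGC (13–15), CGT (16–18), AAA (19–21), TGA (22–24).
The first in-frame stop codon is TGA.

TGA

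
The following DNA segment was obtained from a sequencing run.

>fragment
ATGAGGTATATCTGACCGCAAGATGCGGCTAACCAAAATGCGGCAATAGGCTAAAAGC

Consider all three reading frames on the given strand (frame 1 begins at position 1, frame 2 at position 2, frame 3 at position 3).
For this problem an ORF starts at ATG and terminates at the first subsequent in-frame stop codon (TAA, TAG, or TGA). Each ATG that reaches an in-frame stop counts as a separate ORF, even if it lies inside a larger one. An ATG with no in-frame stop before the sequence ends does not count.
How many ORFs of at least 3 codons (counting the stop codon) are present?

Frame 1: ATG AGG TAT ATC TGA CCG CAA GAT GCG GCT AAC CAA AAT GCG GCA ATA GGC TAA AAG — ATG at 1, stop TGA at 13 → 15 nt.
Frame 2: TGA GGT ATA TCT GAC CGC AAG ATG CGG CTA ACC AAA ATG CGG CAA TAG GCT AAA AGC — ATG at 23, stop TAG at 47 → 27 nt; ATG at 38, stop TAG at 47 → 12 nt.
Frame 3: GAG GTA TAT CTG ACC GCA AGA TGC GGC TAA CCA AAA TGC GGC AAT AGG CTA AAA — no ATG→stop ORF.
ORFs ≥ 3 codons: frame 1 1–15 (5 codons), frame 2 23–49 (9 codons), frame 2 38–49 (4 codons). Count = 3.

3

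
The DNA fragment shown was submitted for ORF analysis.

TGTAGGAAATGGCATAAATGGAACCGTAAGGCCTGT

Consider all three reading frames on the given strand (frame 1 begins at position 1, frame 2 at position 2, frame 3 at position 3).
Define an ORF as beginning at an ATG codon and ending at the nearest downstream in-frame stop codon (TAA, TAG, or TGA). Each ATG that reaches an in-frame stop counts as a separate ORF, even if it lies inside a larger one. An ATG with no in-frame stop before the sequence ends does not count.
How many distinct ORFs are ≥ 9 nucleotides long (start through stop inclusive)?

Frame 1: TGT AGG AAA TGG CAT AAA TGG AAC CGT AAG GCC TGT — no ATG→stop ORF.
Frame 2: GTA GGA AAT GGC ATA AAT GGA ACC GTA AGG CCT — no ATG→stop ORF.
Frame 3: TAG GAA ATG GCA TAA ATG GAA CCG TAA GGC CTG — ATG at 9, stop TAA at 15 → 9 nt; ATG at 18, stop TAA at 27 → 12 nt.
ORFs ≥ 9 nucleotides: frame 3 9–17 (9 nucleotides), frame 3 18–29 (12 nucleotides). Count = 2.

2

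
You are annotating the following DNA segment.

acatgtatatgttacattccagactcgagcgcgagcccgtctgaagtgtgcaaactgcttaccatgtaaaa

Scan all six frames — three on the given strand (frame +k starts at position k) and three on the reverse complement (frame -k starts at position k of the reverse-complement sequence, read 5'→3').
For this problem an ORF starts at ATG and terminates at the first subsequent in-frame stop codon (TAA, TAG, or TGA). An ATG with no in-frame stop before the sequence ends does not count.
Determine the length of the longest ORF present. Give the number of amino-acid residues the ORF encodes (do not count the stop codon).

17

Reverse complement (5'→3'): TTTTACATGGTAAGCAGTTTGCACACTTCAGACGGGCTCGCGCTCGAGTCTGGAATGTAACATATACATGT
Frame +1: ACA TGT ATA TGT TAC ATT CCA GAC TCG AGC GCG AGC CCG TCT GAA GTG TGC AAA CTG CTT ACC ATG TAA — ATG at 64, stop TAA at 67 → 6 nt.
Frame +2: CAT GTA TAT GTT ACA TTC CAG ACT CGA GCG CGA GCC CGT CTG AAG TGT GCA AAC TGC TTA CCA TGT AAA — no ATG→stop ORF.
Frame +3: ATG TAT ATG TTA CAT TCC AGA CTC GAG CGC GAG CCC GTC TGA AGT GTG CAA ACT GCT TAC CAT GTA AAA — ATG at 3, stop TGA at 42 → 42 nt; ATG at 9, stop TGA at 42 → 36 nt.
Frame -1: TTT TAC ATG GTA AGC AGT TTG CAC ACT TCA GAC GGG CTC GCG CTC GAG TCT GGA ATG TAA CAT ATA CAT — ATG at 7, stop TAA at 58 → 54 nt; ATG at 55, stop TAA at 58 → 6 nt.
Frame -2: TTT ACA TGG TAA GCA GTT TGC ACA CTT CAG ACG GGC TCG CGC TCG AGT CTG GAA TGT AAC ATA TAC ATG — no ATG→stop ORF.
Frame -3: TTA CAT GGT AAG CAG TTT GCA CAC TTC AGA CGG GCT CGC GCT CGA GTC TGG AAT GTA ACA TAT ACA TGT — no ATG→stop ORF.
Longest: frame -1, positions 7–60, 54 nt = 18 codons = 17 aa. → 17 amino acids.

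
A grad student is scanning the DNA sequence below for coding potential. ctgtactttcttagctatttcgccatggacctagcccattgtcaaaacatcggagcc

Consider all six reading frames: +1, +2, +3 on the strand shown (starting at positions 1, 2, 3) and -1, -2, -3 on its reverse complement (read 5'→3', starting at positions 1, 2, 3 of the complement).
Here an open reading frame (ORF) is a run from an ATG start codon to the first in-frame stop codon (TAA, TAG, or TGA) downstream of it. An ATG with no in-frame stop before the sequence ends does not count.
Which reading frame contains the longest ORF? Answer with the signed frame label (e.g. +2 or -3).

Reverse complement (5'→3'): GGCTCCGATGTTTTGACAATGGGCTAGGTCCATGGCGAAATAGCTAAGAAAGTACAG
Frame +1: CTG TAC TTT CTT AGC TAT TTC GCC ATG GAC CTA GCC CAT TGT CAA AAC ATC GGA GCC — no ATG→stop ORF.
Frame +2: TGT ACT TTC TTA GCT ATT TCG CCA TGG ACC TAG CCC ATT GTC AAA ACA TCG GAG — no ATG→stop ORF.
Frame +3: GTA CTT TCT TAG CTA TTT CGC CAT GGA CCT AGC CCA TTG TCA AAA CAT CGG AGC — no ATG→stop ORF.
Frame -1: GGC TCC GAT GTT TTG ACA ATG GGC TAG GTC CAT GGC GAA ATA GCT AAG AAA GTA CAG — ATG at 19, stop TAG at 25 → 9 nt.
Frame -2: GCT CCG ATG TTT TGA CAA TGG GCT AGG TCC ATG GCG AAA TAG CTA AGA AAG TAC — ATG at 8, stop TGA at 14 → 9 nt; ATG at 32, stop TAG at 41 → 12 nt.
Frame -3: CTC CGA TGT TTT GAC AAT GGG CTA GGT CCA TGG CGA AAT AGC TAA GAA AGT ACA — no ATG→stop ORF.
Longest ORF is 12 nt in frame -2 (positions 32–43).

-2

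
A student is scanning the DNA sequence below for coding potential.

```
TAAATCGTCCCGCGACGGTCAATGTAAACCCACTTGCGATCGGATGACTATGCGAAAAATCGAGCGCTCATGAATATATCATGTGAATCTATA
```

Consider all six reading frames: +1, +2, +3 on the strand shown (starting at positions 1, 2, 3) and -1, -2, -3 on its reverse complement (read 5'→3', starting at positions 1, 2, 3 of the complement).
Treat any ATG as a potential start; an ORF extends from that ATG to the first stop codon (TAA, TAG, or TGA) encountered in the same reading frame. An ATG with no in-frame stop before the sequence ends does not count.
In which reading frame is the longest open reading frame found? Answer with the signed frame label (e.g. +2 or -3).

Reverse complement (5'→3'): TATAGATTCACATGATATATTCATGAGCGCTCGATTTTTCGCATAGTCATCCGATCGCAAGTGGGTTTACATTGACCGTCGCGGGACGATTTA
Frame +1: TAA ATC GTC CCG CGA CGG TCA ATG TAA ACC CAC TTG CGA TCG GAT GAC TAT GCG AAA AAT CGA GCG CTC ATG AAT ATA TCA TGT GAA TCT ATA — ATG at 22, stop TAA at 25 → 6 nt.
Frame +2: AAA TCG TCC CGC GAC GGT CAA TGT AAA CCC ACT TGC GAT CGG ATG ACT ATG CGA AAA ATC GAG CGC TCA TGA ATA TAT CAT GTG AAT CTA — ATG at 44, stop TGA at 71 → 30 nt; ATG at 50, stop TGA at 71 → 24 nt.
Frame +3: AAT CGT CCC GCG ACG GTC AAT GTA AAC CCA CTT GCG ATC GGA TGA CTA TGC GAA AAA TCG AGC GCT CAT GAA TAT ATC ATG TGA ATC TAT — ATG at 81, stop TGA at 84 → 6 nt.
Frame -1: TAT AGA TTC ACA TGA TAT ATT CAT GAG CGC TCG ATT TTT CGC ATA GTC ATC CGA TCG CAA GTG GGT TTA CAT TGA CCG TCG CGG GAC GAT TTA — no ATG→stop ORF.
Frame -2: ATA GAT TCA CAT GAT ATA TTC ATG AGC GCT CGA TTT TTC GCA TAG TCA TCC GAT CGC AAG TGG GTT TAC ATT GAC CGT CGC GGG ACG ATT — ATG at 23, stop TAG at 44 → 24 nt.
Frame -3: TAG ATT CAC ATG ATA TAT TCA TGA GCG CTC GAT TTT TCG CAT AGT CAT CCG ATC GCA AGT GGG TTT ACA TTG ACC GTC GCG GGA CGA TTT — ATG at 12, stop TGA at 24 → 15 nt.
Longest ORF is 30 nt in frame +2 (positions 44–73).

+2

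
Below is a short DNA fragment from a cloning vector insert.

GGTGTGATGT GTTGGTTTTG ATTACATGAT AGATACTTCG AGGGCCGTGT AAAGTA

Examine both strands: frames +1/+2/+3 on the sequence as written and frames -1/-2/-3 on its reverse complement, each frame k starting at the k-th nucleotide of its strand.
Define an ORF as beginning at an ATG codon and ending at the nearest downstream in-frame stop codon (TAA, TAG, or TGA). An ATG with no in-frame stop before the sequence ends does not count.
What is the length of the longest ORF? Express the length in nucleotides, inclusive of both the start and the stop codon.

Reverse complement (5'→3'): TACTTTACACGGCCCTCGAAGTATCTATCATGTAATCAAAACCAACACATCACACC
Frame +1: GGT GTG ATG TGT TGG TTT TGA TTA CAT GAT AGA TAC TTC GAG GGC CGT GTA AAG — ATG at 7, stop TGA at 19 → 15 nt.
Frame +2: GTG TGA TGT GTT GGT TTT GAT TAC ATG ATA GAT ACT TCG AGG GCC GTG TAA AGT — ATG at 26, stop TAA at 50 → 27 nt.
Frame +3: TGT GAT GTG TTG GTT TTG ATT ACA TGA TAG ATA CTT CGA GGG CCG TGT AAA GTA — no ATG→stop ORF.
Frame -1: TAC TTT ACA CGG CCC TCG AAG TAT CTA TCA TGT AAT CAA AAC CAA CAC ATC ACA — no ATG→stop ORF.
Frame -2: ACT TTA CAC GGC CCT CGA AGT ATC TAT CAT GTA ATC AAA ACC AAC ACA TCA CAC — no ATG→stop ORF.
Frame -3: CTT TAC ACG GCC CTC GAA GTA TCT ATC ATG TAA TCA AAA CCA ACA CAT CAC ACC — ATG at 30, stop TAA at 33 → 6 nt.
Longest: frame +2, positions 26–52, 27 nt = 9 codons = 8 aa. → 27 nucleotides.

27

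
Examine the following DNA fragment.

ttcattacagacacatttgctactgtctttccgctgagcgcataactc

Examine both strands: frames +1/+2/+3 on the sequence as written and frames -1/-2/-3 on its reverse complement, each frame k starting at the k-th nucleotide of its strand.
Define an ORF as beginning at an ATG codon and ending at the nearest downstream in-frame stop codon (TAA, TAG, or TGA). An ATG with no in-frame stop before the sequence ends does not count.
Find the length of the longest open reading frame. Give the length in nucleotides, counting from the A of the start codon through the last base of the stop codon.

24

Reverse complement (5'→3'): GAGTTATGCGCTCAGCGGAAAGACAGTAGCAAATGTGTCTGTAATGAA
Frame +1: TTC ATT ACA GAC ACA TTT GCT ACT GTC TTT CCG CTG AGC GCA TAA CTC — no ATG→stop ORF.
Frame +2: TCA TTA CAG ACA CAT TTG CTA CTG TCT TTC CGC TGA GCG CAT AAC — no ATG→stop ORF.
Frame +3: CAT TAC AGA CAC ATT TGC TAC TGT CTT TCC GCT GAG CGC ATA ACT — no ATG→stop ORF.
Frame -1: GAG TTA TGC GCT CAG CGG AAA GAC AGT AGC AAA TGT GTC TGT AAT GAA — no ATG→stop ORF.
Frame -2: AGT TAT GCG CTC AGC GGA AAG ACA GTA GCA AAT GTG TCT GTA ATG — no ATG→stop ORF.
Frame -3: GTT ATG CGC TCA GCG GAA AGA CAG TAG CAA ATG TGT CTG TAA TGA — ATG at 6, stop TAG at 27 → 24 nt; ATG at 33, stop TAA at 42 → 12 nt.
Longest: frame -3, positions 6–29, 24 nt = 8 codons = 7 aa. → 24 nucleotides.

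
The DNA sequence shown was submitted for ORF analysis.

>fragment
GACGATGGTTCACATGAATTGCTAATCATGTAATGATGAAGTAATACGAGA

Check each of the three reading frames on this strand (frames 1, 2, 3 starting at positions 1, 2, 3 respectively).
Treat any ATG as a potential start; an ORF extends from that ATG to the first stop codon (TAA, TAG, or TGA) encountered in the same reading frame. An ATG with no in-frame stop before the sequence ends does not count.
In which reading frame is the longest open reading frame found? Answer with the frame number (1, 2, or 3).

Frame 1: GAC GAT GGT TCA CAT GAA TTG CTA ATC ATG TAA TGA TGA AGT AAT ACG AGA — ATG at 28, stop TAA at 31 → 6 nt.
Frame 2: ACG ATG GTT CAC ATG AAT TGC TAA TCA TGT AAT GAT GAA GTA ATA CGA — ATG at 5, stop TAA at 23 → 21 nt; ATG at 14, stop TAA at 23 → 12 nt.
Frame 3: CGA TGG TTC ACA TGA ATT GCT AAT CAT GTA ATG ATG AAG TAA TAC GAG — ATG at 33, stop TAA at 42 → 12 nt; ATG at 36, stop TAA at 42 → 9 nt.
Longest ORF is 21 nt in frame 2 (positions 5–25).

2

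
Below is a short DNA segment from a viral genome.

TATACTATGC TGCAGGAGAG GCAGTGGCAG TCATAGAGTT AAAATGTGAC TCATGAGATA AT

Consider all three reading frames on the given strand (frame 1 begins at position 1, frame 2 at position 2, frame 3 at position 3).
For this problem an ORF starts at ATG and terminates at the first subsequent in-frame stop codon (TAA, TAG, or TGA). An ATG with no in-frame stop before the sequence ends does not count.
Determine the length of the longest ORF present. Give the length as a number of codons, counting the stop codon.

Frame 1: TAT ACT ATG CTG CAG GAG AGG CAG TGG CAG TCA TAG AGT TAA AAT GTG ACT CAT GAG ATA — ATG at 7, stop TAG at 34 → 30 nt.
Frame 2: ATA CTA TGC TGC AGG AGA GGC AGT GGC AGT CAT AGA GTT AAA ATG TGA CTC ATG AGA TAA — ATG at 44, stop TGA at 47 → 6 nt; ATG at 53, stop TAA at 59 → 9 nt.
Frame 3: TAC TAT GCT GCA GGA GAG GCA GTG GCA GTC ATA GAG TTA AAA TGT GAC TCA TGA GAT AAT — no ATG→stop ORF.
Longest: frame 1, positions 7–36, 30 nt = 10 codons = 9 aa. → 10 codons.

10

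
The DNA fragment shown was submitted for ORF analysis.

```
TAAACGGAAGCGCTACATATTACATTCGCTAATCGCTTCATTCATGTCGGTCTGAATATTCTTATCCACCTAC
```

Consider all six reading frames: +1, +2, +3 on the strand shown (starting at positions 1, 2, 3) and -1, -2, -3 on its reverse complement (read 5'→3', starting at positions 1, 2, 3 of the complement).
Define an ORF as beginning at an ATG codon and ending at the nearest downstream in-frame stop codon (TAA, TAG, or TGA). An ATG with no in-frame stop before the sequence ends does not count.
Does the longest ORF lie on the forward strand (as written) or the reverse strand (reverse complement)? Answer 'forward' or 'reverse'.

reverse

Reverse complement (5'→3'): GTAGGTGGATAAGAATATTCAGACCGACATGAATGAAGCGATTAGCGAATGTAATATGTAGCGCTTCCGTTTA
Frame +1: TAA ACG GAA GCG CTA CAT ATT ACA TTC GCT AAT CGC TTC ATT CAT GTC GGT CTG AAT ATT CTT ATC CAC CTA — no ATG→stop ORF.
Frame +2: AAA CGG AAG CGC TAC ATA TTA CAT TCG CTA ATC GCT TCA TTC ATG TCG GTC TGA ATA TTC TTA TCC ACC TAC — ATG at 44, stop TGA at 53 → 12 nt.
Frame +3: AAC GGA AGC GCT ACA TAT TAC ATT CGC TAA TCG CTT CAT TCA TGT CGG TCT GAA TAT TCT TAT CCA CCT — no ATG→stop ORF.
Frame -1: GTA GGT GGA TAA GAA TAT TCA GAC CGA CAT GAA TGA AGC GAT TAG CGA ATG TAA TAT GTA GCG CTT CCG TTT — ATG at 49, stop TAA at 52 → 6 nt.
Frame -2: TAG GTG GAT AAG AAT ATT CAG ACC GAC ATG AAT GAA GCG ATT AGC GAA TGT AAT ATG TAG CGC TTC CGT TTA — ATG at 29, stop TAG at 59 → 33 nt; ATG at 56, stop TAG at 59 → 6 nt.
Frame -3: AGG TGG ATA AGA ATA TTC AGA CCG ACA TGA ATG AAG CGA TTA GCG AAT GTA ATA TGT AGC GCT TCC GTT — no ATG→stop ORF.
Forward-strand max 12 nt; reverse-strand max 33 nt. The reverse strand has the longer ORF.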